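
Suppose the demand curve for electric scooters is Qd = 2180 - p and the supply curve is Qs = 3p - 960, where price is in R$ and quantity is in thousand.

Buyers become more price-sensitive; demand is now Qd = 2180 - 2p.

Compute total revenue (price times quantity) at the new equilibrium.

Initially, 2180 - p = 3p - 960, so 3140 = 4p and p = 785, Q = 1395.
After the shift, demand is Qd = 2180 - 2p and supply is Qs = 3p - 960.
Setting them equal: 2180 - 2p = 3p - 960 → 3140 = 5p, so p = 628 and Q = 924.
New expenditure = 628 × 924 = 580272.

580272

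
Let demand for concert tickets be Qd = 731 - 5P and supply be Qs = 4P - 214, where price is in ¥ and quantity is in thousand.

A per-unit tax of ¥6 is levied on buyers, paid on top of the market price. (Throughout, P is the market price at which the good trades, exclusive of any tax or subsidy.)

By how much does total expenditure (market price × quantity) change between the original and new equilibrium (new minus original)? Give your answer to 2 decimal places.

-2042.22

Original equilibrium: 731 - 5P = 4P - 214 gives 945 = 9P, so P = 105 and Q = 206.
Since buyers pay the price plus the tax, the effective demand curve becomes Qd = 701 - 5P.
New equilibrium: 701 - 5P = 4P - 214 ⇒ 915 = 9P ⇒ P = 305/3 ≈ 101.6667, Q = 578/3 ≈ 192.6667.
Expenditure moves from 105×206 = 21630 to 101.6667×192.6667 = 19587.7778; change = -2042.22.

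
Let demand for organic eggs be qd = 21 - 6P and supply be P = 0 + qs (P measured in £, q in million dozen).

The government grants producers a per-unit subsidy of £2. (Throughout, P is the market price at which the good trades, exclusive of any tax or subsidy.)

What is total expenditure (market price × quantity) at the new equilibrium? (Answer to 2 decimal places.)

Original equilibrium: 21 - 6P = P gives 21 = 7P, so P = 3 and q = 3.
Since sellers receive the price plus the subsidy, the effective supply curve becomes qs = P + 2.
Equate the new curves: 21 - 6P = P + 2, giving 19 = 7P, P = 19/7 ≈ 2.7143, q = 33/7 ≈ 4.7143.
New expenditure = 2.7143 × 4.7143 = 12.80.

12.80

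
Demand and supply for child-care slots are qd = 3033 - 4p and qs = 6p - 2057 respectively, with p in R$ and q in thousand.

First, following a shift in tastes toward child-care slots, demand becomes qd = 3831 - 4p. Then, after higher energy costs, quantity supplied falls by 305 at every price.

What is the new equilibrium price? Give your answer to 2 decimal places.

Initially, 3033 - 4p = 6p - 2057, so 5090 = 10p and p = 509, q = 997.
After the shift, demand is qd = 3831 - 4p and supply is qs = 6p - 2362.
Clearing the new market: 3831 - 4p = 6p - 2362, so p = 619.3 and q = 1353.8.

619.30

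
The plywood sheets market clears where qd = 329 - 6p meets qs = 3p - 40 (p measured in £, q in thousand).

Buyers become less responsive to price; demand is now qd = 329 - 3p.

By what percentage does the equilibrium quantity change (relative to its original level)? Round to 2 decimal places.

Before the shock: 329 - 6p = 3p - 40 ⇒ 369 = 9p ⇒ p = 41, q = 83.
After the shift, demand is qd = 329 - 3p and supply is qs = 3p - 40.
Equate the new curves: 329 - 3p = 3p - 40, giving 369 = 6p, p = 61.5, q = 144.5.
%Δq = (144.5 − 83) / 83 × 100 = +74.10%.

+74.10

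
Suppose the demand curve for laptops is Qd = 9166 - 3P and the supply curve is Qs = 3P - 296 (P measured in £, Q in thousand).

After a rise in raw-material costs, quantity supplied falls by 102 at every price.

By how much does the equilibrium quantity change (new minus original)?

-51

Initially, 9166 - 3P = 3P - 296, so 9462 = 6P and P = 1577, Q = 4435.
The new curves are Qd = 9166 - 3P (demand) and Qs = 3P - 398 (supply).
Equate the new curves: 9166 - 3P = 3P - 398, giving 9564 = 6P, P = 1594, Q = 4384.
ΔQ = 4384 − 4435 = -51.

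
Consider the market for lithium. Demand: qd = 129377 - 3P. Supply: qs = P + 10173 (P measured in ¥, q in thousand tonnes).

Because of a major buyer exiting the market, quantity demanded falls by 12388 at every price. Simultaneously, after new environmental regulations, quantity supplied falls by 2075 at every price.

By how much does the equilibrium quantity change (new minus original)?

-4653.25

Solve the original market: 129377 - 3P = P + 10173, hence P = 29801 and q = 39974.
The new curves are qd = 116989 - 3P (demand) and qs = P + 8098 (supply).
Clearing the new market: 116989 - 3P = P + 8098, so P = 27222.75 and q = 35320.75.
Δq = 35320.75 − 39974 = -4653.25.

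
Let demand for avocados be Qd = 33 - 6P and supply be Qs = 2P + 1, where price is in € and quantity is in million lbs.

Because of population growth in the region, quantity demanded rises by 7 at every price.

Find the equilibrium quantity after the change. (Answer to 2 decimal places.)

10.75

Original equilibrium: 33 - 6P = 2P + 1 gives 32 = 8P, so P = 4 and Q = 9.
The new curves are Qd = 40 - 6P (demand) and Qs = 2P + 1 (supply).
New equilibrium: 40 - 6P = 2P + 1 ⇒ 39 = 8P ⇒ P = 4.875, Q = 10.75.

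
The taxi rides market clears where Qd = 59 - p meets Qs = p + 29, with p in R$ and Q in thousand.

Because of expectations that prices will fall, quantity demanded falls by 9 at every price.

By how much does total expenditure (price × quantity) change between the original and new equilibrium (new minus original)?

-245.25

Original equilibrium: 59 - p = p + 29 gives 30 = 2p, so p = 15 and Q = 44.
After the shift, demand is Qd = 50 - p and supply is Qs = p + 29.
Equate the new curves: 50 - p = p + 29, giving 21 = 2p, p = 10.5, Q = 39.5.
Expenditure moves from 15×44 = 660 to 10.5×39.5 = 414.75; change = -245.25.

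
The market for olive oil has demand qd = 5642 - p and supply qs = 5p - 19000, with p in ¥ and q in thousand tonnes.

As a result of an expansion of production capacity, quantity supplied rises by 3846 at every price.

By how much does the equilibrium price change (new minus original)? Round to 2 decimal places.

-641.00

Solve the original market: 5642 - p = 5p - 19000, hence p = 4107 and q = 1535.
After the shift, demand is qd = 5642 - p and supply is qs = 5p - 15154.
Setting them equal: 5642 - p = 5p - 15154 → 20796 = 6p, so p = 3466 and q = 2176.
Δp = 3466 − 4107 = -641.00.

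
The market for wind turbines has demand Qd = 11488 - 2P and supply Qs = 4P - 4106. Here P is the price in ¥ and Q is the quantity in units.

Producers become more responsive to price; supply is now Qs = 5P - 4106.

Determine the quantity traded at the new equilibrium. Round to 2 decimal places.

Original equilibrium: 11488 - 2P = 4P - 4106 gives 15594 = 6P, so P = 2599 and Q = 6290.
After the shift, demand is Qd = 11488 - 2P and supply is Qs = 5P - 4106.
Setting them equal: 11488 - 2P = 5P - 4106 → 15594 = 7P, so P = 15594/7 ≈ 2227.7143 and Q = 49228/7 ≈ 7032.5714.

7032.57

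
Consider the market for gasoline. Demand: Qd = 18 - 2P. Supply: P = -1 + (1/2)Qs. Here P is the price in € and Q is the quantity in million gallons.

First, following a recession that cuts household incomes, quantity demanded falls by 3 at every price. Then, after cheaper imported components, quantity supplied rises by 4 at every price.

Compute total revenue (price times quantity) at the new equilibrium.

Solve the original market: 18 - 2P = 2P + 2, hence P = 4 and Q = 10.
The new curves are Qd = 15 - 2P (demand) and Qs = 2P + 6 (supply).
Setting them equal: 15 - 2P = 2P + 6 → 9 = 4P, so P = 2.25 and Q = 10.5.
New expenditure = 2.25 × 10.5 = 23.625.

23.625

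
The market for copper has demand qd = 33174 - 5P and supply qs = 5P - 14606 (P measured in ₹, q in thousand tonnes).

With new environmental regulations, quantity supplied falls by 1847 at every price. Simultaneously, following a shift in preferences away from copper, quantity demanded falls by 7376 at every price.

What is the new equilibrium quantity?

Before the shock: 33174 - 5P = 5P - 14606 ⇒ 47780 = 10P ⇒ P = 4778, q = 9284.
The new curves are qd = 25798 - 5P (demand) and qs = 5P - 16453 (supply).
Clearing the new market: 25798 - 5P = 5P - 16453, so P = 4225.1 and q = 4672.5.

4672.5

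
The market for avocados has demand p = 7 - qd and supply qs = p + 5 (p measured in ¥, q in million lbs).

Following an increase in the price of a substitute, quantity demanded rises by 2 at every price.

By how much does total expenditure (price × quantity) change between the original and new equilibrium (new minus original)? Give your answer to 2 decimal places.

Original equilibrium: 7 - p = p + 5 gives 2 = 2p, so p = 1 and q = 6.
The new curves are qd = 9 - p (demand) and qs = p + 5 (supply).
Equate the new curves: 9 - p = p + 5, giving 4 = 2p, p = 2, q = 7.
Expenditure moves from 1×6 = 6 to 2×7 = 14; change = +8.00.

+8.00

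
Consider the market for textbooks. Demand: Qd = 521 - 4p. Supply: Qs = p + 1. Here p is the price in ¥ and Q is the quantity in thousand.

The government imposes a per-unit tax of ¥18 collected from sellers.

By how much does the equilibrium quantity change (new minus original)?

Solve the original market: 521 - 4p = p + 1, hence p = 104 and Q = 105.
Since sellers keep the price net of the tax, the effective supply curve becomes Qs = p - 17.
New equilibrium: 521 - 4p = p - 17 ⇒ 538 = 5p ⇒ p = 107.6, Q = 90.6.
ΔQ = 90.6 − 105 = -14.4.

-14.4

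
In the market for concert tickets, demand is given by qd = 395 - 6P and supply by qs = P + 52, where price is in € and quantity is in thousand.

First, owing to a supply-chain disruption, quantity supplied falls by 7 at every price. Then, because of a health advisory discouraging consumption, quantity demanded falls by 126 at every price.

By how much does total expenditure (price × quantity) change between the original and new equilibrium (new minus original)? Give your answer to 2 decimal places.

Before the shock: 395 - 6P = P + 52 ⇒ 343 = 7P ⇒ P = 49, q = 101.
After the shift, demand is qd = 269 - 6P and supply is qs = P + 45.
Equate the new curves: 269 - 6P = P + 45, giving 224 = 7P, P = 32, q = 77.
Expenditure moves from 49×101 = 4949 to 32×77 = 2464; change = -2485.00.

-2485.00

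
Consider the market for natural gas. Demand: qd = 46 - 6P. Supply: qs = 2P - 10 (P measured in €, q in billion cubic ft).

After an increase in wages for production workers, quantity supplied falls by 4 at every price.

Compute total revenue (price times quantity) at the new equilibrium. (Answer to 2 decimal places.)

Original equilibrium: 46 - 6P = 2P - 10 gives 56 = 8P, so P = 7 and q = 4.
The shock moves the curves to qd = 46 - 6P and qs = 2P - 14.
New equilibrium: 46 - 6P = 2P - 14 ⇒ 60 = 8P ⇒ P = 7.5, q = 1.
New expenditure = 7.5 × 1 = 7.50.

7.50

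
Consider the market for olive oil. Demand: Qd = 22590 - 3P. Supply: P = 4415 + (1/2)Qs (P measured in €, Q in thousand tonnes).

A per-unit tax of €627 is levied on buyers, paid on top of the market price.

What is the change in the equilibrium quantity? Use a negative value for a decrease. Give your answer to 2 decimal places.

Original equilibrium: 22590 - 3P = 2P - 8830 gives 31420 = 5P, so P = 6284 and Q = 3738.
Since buyers pay the price plus the tax, the effective demand curve becomes Qd = 20709 - 3P.
New equilibrium: 20709 - 3P = 2P - 8830 ⇒ 29539 = 5P ⇒ P = 5907.8, Q = 2985.6.
ΔQ = 2985.6 − 3738 = -752.40.

-752.40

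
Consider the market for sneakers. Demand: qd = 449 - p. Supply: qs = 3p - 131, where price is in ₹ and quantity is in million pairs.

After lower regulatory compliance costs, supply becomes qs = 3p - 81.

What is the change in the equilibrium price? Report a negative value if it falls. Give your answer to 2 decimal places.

-12.50

Before the shock: 449 - p = 3p - 131 ⇒ 580 = 4p ⇒ p = 145, q = 304.
With the change applied: demand qd = 449 - p, supply qs = 3p - 81.
Clearing the new market: 449 - p = 3p - 81, so p = 132.5 and q = 316.5.
Δp = 132.5 − 145 = -12.50.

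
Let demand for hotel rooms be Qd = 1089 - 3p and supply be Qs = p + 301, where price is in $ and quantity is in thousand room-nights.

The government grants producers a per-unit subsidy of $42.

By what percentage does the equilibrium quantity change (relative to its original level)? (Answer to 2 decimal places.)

Solve the original market: 1089 - 3p = p + 301, hence p = 197 and Q = 498.
Since sellers receive the price plus the subsidy, the effective supply curve becomes Qs = p + 343.
Clearing the new market: 1089 - 3p = p + 343, so p = 186.5 and Q = 529.5.
%ΔQ = (529.5 − 498) / 498 × 100 = +6.33%.

+6.33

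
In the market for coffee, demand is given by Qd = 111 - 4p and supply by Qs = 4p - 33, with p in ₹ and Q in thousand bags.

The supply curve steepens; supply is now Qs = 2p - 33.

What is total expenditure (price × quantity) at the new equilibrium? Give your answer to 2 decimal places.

Original equilibrium: 111 - 4p = 4p - 33 gives 144 = 8p, so p = 18 and Q = 39.
With the change applied: demand Qd = 111 - 4p, supply Qs = 2p - 33.
New equilibrium: 111 - 4p = 2p - 33 ⇒ 144 = 6p ⇒ p = 24, Q = 15.
New expenditure = 24 × 15 = 360.00.

360.00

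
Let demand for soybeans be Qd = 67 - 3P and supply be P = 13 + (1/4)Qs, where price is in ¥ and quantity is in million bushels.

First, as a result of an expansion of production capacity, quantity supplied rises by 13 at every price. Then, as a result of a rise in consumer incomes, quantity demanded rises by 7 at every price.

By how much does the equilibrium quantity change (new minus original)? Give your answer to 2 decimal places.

Before the shock: 67 - 3P = 4P - 52 ⇒ 119 = 7P ⇒ P = 17, Q = 16.
After the shift, demand is Qd = 74 - 3P and supply is Qs = 4P - 39.
Setting them equal: 74 - 3P = 4P - 39 → 113 = 7P, so P = 113/7 ≈ 16.1429 and Q = 179/7 ≈ 25.5714.
ΔQ = 25.5714 − 16 = +9.57.

+9.57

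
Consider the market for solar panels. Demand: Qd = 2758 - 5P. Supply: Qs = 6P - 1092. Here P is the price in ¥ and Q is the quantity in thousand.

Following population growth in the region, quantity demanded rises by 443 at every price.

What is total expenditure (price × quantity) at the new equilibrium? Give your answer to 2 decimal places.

Original equilibrium: 2758 - 5P = 6P - 1092 gives 3850 = 11P, so P = 350 and Q = 1008.
The new curves are Qd = 3201 - 5P (demand) and Qs = 6P - 1092 (supply).
New equilibrium: 3201 - 5P = 6P - 1092 ⇒ 4293 = 11P ⇒ P = 4293/11 ≈ 390.2727, Q = 13746/11 ≈ 1249.6364.
New expenditure = 390.2727 × 1249.6364 = 487698.99.

487698.99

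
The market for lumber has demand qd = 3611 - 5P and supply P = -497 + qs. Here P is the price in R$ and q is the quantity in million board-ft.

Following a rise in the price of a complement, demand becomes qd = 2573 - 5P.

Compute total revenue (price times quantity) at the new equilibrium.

Before the shock: 3611 - 5P = P + 497 ⇒ 3114 = 6P ⇒ P = 519, q = 1016.
With the change applied: demand qd = 2573 - 5P, supply qs = P + 497.
Clearing the new market: 2573 - 5P = P + 497, so P = 346 and q = 843.
New expenditure = 346 × 843 = 291678.

291678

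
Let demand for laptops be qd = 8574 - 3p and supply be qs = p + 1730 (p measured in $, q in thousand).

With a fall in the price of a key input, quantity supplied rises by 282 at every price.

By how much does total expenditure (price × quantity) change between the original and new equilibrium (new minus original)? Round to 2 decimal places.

+104375.25

Original equilibrium: 8574 - 3p = p + 1730 gives 6844 = 4p, so p = 1711 and q = 3441.
With the change applied: demand qd = 8574 - 3p, supply qs = p + 2012.
New equilibrium: 8574 - 3p = p + 2012 ⇒ 6562 = 4p ⇒ p = 1640.5, q = 3652.5.
Expenditure moves from 1711×3441 = 5887551 to 1640.5×3652.5 = 5991926.25; change = +104375.25.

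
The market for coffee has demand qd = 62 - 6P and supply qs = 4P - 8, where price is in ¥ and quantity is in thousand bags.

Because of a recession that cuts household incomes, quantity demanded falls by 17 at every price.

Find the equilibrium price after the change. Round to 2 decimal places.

5.30

Before the shock: 62 - 6P = 4P - 8 ⇒ 70 = 10P ⇒ P = 7, q = 20.
With the change applied: demand qd = 45 - 6P, supply qs = 4P - 8.
Clearing the new market: 45 - 6P = 4P - 8, so P = 5.3 and q = 13.2.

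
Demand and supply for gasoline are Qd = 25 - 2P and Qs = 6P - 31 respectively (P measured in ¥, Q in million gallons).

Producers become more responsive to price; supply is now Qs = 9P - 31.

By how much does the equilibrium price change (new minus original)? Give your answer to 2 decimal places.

-1.91

Before the shock: 25 - 2P = 6P - 31 ⇒ 56 = 8P ⇒ P = 7, Q = 11.
The new curves are Qd = 25 - 2P (demand) and Qs = 9P - 31 (supply).
New equilibrium: 25 - 2P = 9P - 31 ⇒ 56 = 11P ⇒ P = 56/11 ≈ 5.0909, Q = 163/11 ≈ 14.8182.
ΔP = 5.0909 − 7 = -1.91.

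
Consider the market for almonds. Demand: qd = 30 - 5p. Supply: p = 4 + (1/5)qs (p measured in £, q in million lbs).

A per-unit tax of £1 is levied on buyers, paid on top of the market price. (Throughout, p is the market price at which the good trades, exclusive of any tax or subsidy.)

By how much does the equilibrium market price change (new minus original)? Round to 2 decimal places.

Before the shock: 30 - 5p = 5p - 20 ⇒ 50 = 10p ⇒ p = 5, q = 5.
Since buyers pay the price plus the tax, the effective demand curve becomes qd = 25 - 5p.
Clearing the new market: 25 - 5p = 5p - 20, so p = 4.5 and q = 2.5.
Δp = 4.5 − 5 = -0.50.

-0.50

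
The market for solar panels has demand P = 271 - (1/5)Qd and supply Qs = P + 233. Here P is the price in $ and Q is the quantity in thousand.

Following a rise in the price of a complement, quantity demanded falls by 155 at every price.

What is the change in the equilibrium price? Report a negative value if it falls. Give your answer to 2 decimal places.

-25.83

Original equilibrium: 1355 - 5P = P + 233 gives 1122 = 6P, so P = 187 and Q = 420.
The new curves are Qd = 1200 - 5P (demand) and Qs = P + 233 (supply).
Setting them equal: 1200 - 5P = P + 233 → 967 = 6P, so P = 967/6 ≈ 161.1667 and Q = 2365/6 ≈ 394.1667.
ΔP = 161.1667 − 187 = -25.83.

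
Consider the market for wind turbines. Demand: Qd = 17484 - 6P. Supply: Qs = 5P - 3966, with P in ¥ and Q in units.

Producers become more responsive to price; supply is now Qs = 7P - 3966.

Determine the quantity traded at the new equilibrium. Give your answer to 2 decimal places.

7584.00

Solve the original market: 17484 - 6P = 5P - 3966, hence P = 1950 and Q = 5784.
The shock moves the curves to Qd = 17484 - 6P and Qs = 7P - 3966.
Equate the new curves: 17484 - 6P = 7P - 3966, giving 21450 = 13P, P = 1650, Q = 7584.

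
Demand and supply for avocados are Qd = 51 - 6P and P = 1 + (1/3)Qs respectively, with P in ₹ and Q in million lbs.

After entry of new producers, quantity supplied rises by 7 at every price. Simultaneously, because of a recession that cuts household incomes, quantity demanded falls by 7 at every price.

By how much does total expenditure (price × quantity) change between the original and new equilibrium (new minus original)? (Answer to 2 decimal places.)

Initially, 51 - 6P = 3P - 3, so 54 = 9P and P = 6, Q = 15.
With the change applied: demand Qd = 44 - 6P, supply Qs = 3P + 4.
Clearing the new market: 44 - 6P = 3P + 4, so P = 40/9 ≈ 4.4444 and Q = 52/3 ≈ 17.3333.
Expenditure moves from 6×15 = 90 to 4.4444×17.3333 = 77.0370; change = -12.96.

-12.96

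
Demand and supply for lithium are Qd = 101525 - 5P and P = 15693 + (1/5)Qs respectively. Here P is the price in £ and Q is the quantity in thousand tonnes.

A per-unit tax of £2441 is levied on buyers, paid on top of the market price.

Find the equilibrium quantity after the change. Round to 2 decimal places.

Initially, 101525 - 5P = 5P - 78465, so 179990 = 10P and P = 17999, Q = 11530.
Since buyers pay the price plus the tax, the effective demand curve becomes Qd = 89320 - 5P.
Equate the new curves: 89320 - 5P = 5P - 78465, giving 167785 = 10P, P = 16778.5, Q = 5427.5.

5427.50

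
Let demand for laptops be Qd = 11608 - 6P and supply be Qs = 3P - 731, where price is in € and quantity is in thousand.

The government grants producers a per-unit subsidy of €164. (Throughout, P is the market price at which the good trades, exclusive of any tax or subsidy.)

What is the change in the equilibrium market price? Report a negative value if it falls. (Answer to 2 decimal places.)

-54.67

Original equilibrium: 11608 - 6P = 3P - 731 gives 12339 = 9P, so P = 1371 and Q = 3382.
Since sellers receive the price plus the subsidy, the effective supply curve becomes Qs = 3P - 239.
Clearing the new market: 11608 - 6P = 3P - 239, so P = 3949/3 ≈ 1316.3333 and Q = 3710.
ΔP = 1316.3333 − 1371 = -54.67.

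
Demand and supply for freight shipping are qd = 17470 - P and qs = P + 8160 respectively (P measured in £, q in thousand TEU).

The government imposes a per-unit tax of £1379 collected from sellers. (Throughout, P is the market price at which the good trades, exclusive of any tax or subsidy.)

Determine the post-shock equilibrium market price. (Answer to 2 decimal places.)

5344.50

Solve the original market: 17470 - P = P + 8160, hence P = 4655 and q = 12815.
Since sellers keep the price net of the tax, the effective supply curve becomes qs = P + 6781.
New equilibrium: 17470 - P = P + 6781 ⇒ 10689 = 2P ⇒ P = 5344.5, q = 12125.5.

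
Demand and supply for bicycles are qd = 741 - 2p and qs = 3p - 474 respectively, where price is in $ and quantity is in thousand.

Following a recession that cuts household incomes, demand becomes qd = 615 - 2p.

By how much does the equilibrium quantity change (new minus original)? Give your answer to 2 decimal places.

-75.60

Original equilibrium: 741 - 2p = 3p - 474 gives 1215 = 5p, so p = 243 and q = 255.
The new curves are qd = 615 - 2p (demand) and qs = 3p - 474 (supply).
Setting them equal: 615 - 2p = 3p - 474 → 1089 = 5p, so p = 217.8 and q = 179.4.
Δq = 179.4 − 255 = -75.60.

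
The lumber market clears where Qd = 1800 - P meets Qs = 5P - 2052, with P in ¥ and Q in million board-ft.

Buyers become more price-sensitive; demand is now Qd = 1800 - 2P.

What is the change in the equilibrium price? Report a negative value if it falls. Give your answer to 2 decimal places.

-91.71

Solve the original market: 1800 - P = 5P - 2052, hence P = 642 and Q = 1158.
After the shift, demand is Qd = 1800 - 2P and supply is Qs = 5P - 2052.
New equilibrium: 1800 - 2P = 5P - 2052 ⇒ 3852 = 7P ⇒ P = 3852/7 ≈ 550.2857, Q = 4896/7 ≈ 699.4286.
ΔP = 550.2857 − 642 = -91.71.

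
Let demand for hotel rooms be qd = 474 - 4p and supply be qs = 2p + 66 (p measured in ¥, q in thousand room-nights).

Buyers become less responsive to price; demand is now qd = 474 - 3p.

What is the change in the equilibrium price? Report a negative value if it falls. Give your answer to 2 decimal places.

Before the shock: 474 - 4p = 2p + 66 ⇒ 408 = 6p ⇒ p = 68, q = 202.
The new curves are qd = 474 - 3p (demand) and qs = 2p + 66 (supply).
Setting them equal: 474 - 3p = 2p + 66 → 408 = 5p, so p = 81.6 and q = 229.2.
Δp = 81.6 − 68 = +13.60.

+13.60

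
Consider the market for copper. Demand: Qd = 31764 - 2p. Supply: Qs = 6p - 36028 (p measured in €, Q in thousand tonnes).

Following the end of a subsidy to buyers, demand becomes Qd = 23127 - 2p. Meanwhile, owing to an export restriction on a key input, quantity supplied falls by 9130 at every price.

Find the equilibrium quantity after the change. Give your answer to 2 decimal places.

6055.75

Solve the original market: 31764 - 2p = 6p - 36028, hence p = 8474 and Q = 14816.
The shock moves the curves to Qd = 23127 - 2p and Qs = 6p - 45158.
New equilibrium: 23127 - 2p = 6p - 45158 ⇒ 68285 = 8p ⇒ p = 8535.625, Q = 6055.75.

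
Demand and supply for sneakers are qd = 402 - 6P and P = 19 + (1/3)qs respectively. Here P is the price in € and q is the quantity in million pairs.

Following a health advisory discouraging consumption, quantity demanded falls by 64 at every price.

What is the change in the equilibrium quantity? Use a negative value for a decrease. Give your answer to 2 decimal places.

Initially, 402 - 6P = 3P - 57, so 459 = 9P and P = 51, q = 96.
The new curves are qd = 338 - 6P (demand) and qs = 3P - 57 (supply).
Setting them equal: 338 - 6P = 3P - 57 → 395 = 9P, so P = 395/9 ≈ 43.8889 and q = 224/3 ≈ 74.6667.
Δq = 74.6667 − 96 = -21.33.

-21.33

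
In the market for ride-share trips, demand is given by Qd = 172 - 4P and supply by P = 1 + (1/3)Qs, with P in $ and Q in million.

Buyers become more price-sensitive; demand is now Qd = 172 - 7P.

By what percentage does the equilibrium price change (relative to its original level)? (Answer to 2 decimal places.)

Initially, 172 - 4P = 3P - 3, so 175 = 7P and P = 25, Q = 72.
The new curves are Qd = 172 - 7P (demand) and Qs = 3P - 3 (supply).
Setting them equal: 172 - 7P = 3P - 3 → 175 = 10P, so P = 17.5 and Q = 49.5.
%ΔP = (17.5 − 25) / 25 × 100 = -30.00%.

-30.00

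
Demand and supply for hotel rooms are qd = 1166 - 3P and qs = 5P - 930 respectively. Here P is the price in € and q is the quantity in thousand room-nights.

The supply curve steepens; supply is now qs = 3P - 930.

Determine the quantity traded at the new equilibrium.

118

Initially, 1166 - 3P = 5P - 930, so 2096 = 8P and P = 262, q = 380.
The shock moves the curves to qd = 1166 - 3P and qs = 3P - 930.
New equilibrium: 1166 - 3P = 3P - 930 ⇒ 2096 = 6P ⇒ P = 1048/3 ≈ 349.3333, q = 118.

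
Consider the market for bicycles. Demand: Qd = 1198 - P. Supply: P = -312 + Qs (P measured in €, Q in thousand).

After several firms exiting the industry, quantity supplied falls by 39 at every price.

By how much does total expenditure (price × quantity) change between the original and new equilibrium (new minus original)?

+5703.75

Initially, 1198 - P = P + 312, so 886 = 2P and P = 443, Q = 755.
The shock moves the curves to Qd = 1198 - P and Qs = P + 273.
Equate the new curves: 1198 - P = P + 273, giving 925 = 2P, P = 462.5, Q = 735.5.
Expenditure moves from 443×755 = 334465 to 462.5×735.5 = 340168.75; change = +5703.75.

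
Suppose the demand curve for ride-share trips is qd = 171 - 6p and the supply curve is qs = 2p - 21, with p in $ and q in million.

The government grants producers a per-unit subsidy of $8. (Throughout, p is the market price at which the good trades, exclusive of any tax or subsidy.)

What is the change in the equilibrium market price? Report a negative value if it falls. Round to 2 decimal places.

Original equilibrium: 171 - 6p = 2p - 21 gives 192 = 8p, so p = 24 and q = 27.
Since sellers receive the price plus the subsidy, the effective supply curve becomes qs = 2p - 5.
Equate the new curves: 171 - 6p = 2p - 5, giving 176 = 8p, p = 22, q = 39.
Δp = 22 − 24 = -2.00.

-2.00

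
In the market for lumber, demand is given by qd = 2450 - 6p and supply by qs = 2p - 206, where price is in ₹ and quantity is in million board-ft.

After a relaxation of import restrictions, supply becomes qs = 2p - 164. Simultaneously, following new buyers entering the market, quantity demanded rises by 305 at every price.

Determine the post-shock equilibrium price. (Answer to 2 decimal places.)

Original equilibrium: 2450 - 6p = 2p - 206 gives 2656 = 8p, so p = 332 and q = 458.
The shock moves the curves to qd = 2755 - 6p and qs = 2p - 164.
New equilibrium: 2755 - 6p = 2p - 164 ⇒ 2919 = 8p ⇒ p = 364.875, q = 565.75.

364.88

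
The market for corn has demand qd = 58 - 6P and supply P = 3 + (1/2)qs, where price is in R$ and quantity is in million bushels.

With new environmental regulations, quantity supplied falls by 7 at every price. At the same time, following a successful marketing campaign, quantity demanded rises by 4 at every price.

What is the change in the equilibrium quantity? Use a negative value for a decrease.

-4.25

Before the shock: 58 - 6P = 2P - 6 ⇒ 64 = 8P ⇒ P = 8, q = 10.
With the change applied: demand qd = 62 - 6P, supply qs = 2P - 13.
Equate the new curves: 62 - 6P = 2P - 13, giving 75 = 8P, P = 9.375, q = 5.75.
Δq = 5.75 − 10 = -4.25.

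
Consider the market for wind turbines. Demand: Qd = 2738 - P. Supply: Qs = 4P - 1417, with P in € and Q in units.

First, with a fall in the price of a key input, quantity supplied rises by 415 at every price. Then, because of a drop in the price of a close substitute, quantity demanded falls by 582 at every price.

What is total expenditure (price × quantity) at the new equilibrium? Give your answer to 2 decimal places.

962811.04

Before the shock: 2738 - P = 4P - 1417 ⇒ 4155 = 5P ⇒ P = 831, Q = 1907.
The shock moves the curves to Qd = 2156 - P and Qs = 4P - 1002.
New equilibrium: 2156 - P = 4P - 1002 ⇒ 3158 = 5P ⇒ P = 631.6, Q = 1524.4.
New expenditure = 631.6 × 1524.4 = 962811.04.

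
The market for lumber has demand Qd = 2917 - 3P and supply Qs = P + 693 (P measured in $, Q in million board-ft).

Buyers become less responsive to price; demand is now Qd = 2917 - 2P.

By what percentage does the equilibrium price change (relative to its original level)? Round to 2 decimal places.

Original equilibrium: 2917 - 3P = P + 693 gives 2224 = 4P, so P = 556 and Q = 1249.
With the change applied: demand Qd = 2917 - 2P, supply Qs = P + 693.
Clearing the new market: 2917 - 2P = P + 693, so P = 2224/3 ≈ 741.3333 and Q = 4303/3 ≈ 1434.3333.
%ΔP = (741.3333 − 556) / 556 × 100 = +33.33%.

+33.33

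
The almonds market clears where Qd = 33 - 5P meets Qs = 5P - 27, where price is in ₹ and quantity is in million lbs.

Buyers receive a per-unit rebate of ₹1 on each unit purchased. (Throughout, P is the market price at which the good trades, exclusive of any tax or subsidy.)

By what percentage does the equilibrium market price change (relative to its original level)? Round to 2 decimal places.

Original equilibrium: 33 - 5P = 5P - 27 gives 60 = 10P, so P = 6 and Q = 3.
Since buyers' out-of-pocket price is the market price minus the rebate, the effective demand curve becomes Qd = 38 - 5P.
Setting them equal: 38 - 5P = 5P - 27 → 65 = 10P, so P = 6.5 and Q = 5.5.
%ΔP = (6.5 − 6) / 6 × 100 = +8.33%.

+8.33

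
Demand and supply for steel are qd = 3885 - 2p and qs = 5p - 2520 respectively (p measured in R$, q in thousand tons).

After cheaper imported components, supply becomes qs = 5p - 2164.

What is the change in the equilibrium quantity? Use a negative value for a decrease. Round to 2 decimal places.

Before the shock: 3885 - 2p = 5p - 2520 ⇒ 6405 = 7p ⇒ p = 915, q = 2055.
The new curves are qd = 3885 - 2p (demand) and qs = 5p - 2164 (supply).
New equilibrium: 3885 - 2p = 5p - 2164 ⇒ 6049 = 7p ⇒ p = 6049/7 ≈ 864.1429, q = 15097/7 ≈ 2156.7143.
Δq = 2156.7143 − 2055 = +101.71.

+101.71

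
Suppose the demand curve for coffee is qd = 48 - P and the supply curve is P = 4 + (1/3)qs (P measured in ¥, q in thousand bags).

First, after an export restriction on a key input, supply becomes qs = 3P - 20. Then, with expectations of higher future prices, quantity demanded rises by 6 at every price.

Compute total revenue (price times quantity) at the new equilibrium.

Before the shock: 48 - P = 3P - 12 ⇒ 60 = 4P ⇒ P = 15, q = 33.
The shock moves the curves to qd = 54 - P and qs = 3P - 20.
Clearing the new market: 54 - P = 3P - 20, so P = 18.5 and q = 35.5.
New expenditure = 18.5 × 35.5 = 656.75.

656.75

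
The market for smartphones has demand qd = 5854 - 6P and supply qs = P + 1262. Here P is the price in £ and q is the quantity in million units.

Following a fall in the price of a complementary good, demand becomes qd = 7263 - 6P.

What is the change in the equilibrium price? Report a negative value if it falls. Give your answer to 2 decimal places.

Solve the original market: 5854 - 6P = P + 1262, hence P = 656 and q = 1918.
After the shift, demand is qd = 7263 - 6P and supply is qs = P + 1262.
Equate the new curves: 7263 - 6P = P + 1262, giving 6001 = 7P, P = 6001/7 ≈ 857.2857, q = 14835/7 ≈ 2119.2857.
ΔP = 857.2857 − 656 = +201.29.

+201.29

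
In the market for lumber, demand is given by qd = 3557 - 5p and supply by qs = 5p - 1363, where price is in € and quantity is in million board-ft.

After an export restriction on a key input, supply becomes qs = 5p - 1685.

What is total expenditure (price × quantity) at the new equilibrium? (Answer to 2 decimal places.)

Original equilibrium: 3557 - 5p = 5p - 1363 gives 4920 = 10p, so p = 492 and q = 1097.
After the shift, demand is qd = 3557 - 5p and supply is qs = 5p - 1685.
Setting them equal: 3557 - 5p = 5p - 1685 → 5242 = 10p, so p = 524.2 and q = 936.
New expenditure = 524.2 × 936 = 490651.20.

490651.20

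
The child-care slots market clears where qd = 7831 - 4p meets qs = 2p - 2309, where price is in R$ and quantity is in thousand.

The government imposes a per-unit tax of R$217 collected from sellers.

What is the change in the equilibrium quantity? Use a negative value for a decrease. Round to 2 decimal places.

Initially, 7831 - 4p = 2p - 2309, so 10140 = 6p and p = 1690, q = 1071.
Since sellers keep the price net of the tax, the effective supply curve becomes qs = 2p - 2743.
Setting them equal: 7831 - 4p = 2p - 2743 → 10574 = 6p, so p = 5287/3 ≈ 1762.3333 and q = 2345/3 ≈ 781.6667.
Δq = 781.6667 − 1071 = -289.33.

-289.33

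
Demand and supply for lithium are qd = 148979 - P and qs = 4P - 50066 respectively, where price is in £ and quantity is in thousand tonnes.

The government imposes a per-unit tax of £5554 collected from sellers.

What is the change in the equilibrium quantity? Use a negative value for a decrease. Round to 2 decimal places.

Original equilibrium: 148979 - P = 4P - 50066 gives 199045 = 5P, so P = 39809 and q = 109170.
Since sellers keep the price net of the tax, the effective supply curve becomes qs = 4P - 72282.
New equilibrium: 148979 - P = 4P - 72282 ⇒ 221261 = 5P ⇒ P = 44252.2, q = 104726.8.
Δq = 104726.8 − 109170 = -4443.20.

-4443.20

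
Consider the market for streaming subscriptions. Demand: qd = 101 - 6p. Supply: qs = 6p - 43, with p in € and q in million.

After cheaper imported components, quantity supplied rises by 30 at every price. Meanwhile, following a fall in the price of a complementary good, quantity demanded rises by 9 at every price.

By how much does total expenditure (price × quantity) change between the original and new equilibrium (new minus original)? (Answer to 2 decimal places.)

Initially, 101 - 6p = 6p - 43, so 144 = 12p and p = 12, q = 29.
The new curves are qd = 110 - 6p (demand) and qs = 6p - 13 (supply).
New equilibrium: 110 - 6p = 6p - 13 ⇒ 123 = 12p ⇒ p = 10.25, q = 48.5.
Expenditure moves from 12×29 = 348 to 10.25×48.5 = 497.125; change = +149.13.

+149.13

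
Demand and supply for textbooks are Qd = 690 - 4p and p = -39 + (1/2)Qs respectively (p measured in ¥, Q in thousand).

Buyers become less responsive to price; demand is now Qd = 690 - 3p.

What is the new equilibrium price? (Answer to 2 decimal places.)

122.40

Before the shock: 690 - 4p = 2p + 78 ⇒ 612 = 6p ⇒ p = 102, Q = 282.
The shock moves the curves to Qd = 690 - 3p and Qs = 2p + 78.
Equate the new curves: 690 - 3p = 2p + 78, giving 612 = 5p, p = 122.4, Q = 322.8.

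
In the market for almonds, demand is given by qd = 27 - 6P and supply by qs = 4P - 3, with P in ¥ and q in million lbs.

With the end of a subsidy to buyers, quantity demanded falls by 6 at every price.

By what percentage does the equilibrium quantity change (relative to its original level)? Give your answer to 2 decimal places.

Original equilibrium: 27 - 6P = 4P - 3 gives 30 = 10P, so P = 3 and q = 9.
The shock moves the curves to qd = 21 - 6P and qs = 4P - 3.
New equilibrium: 21 - 6P = 4P - 3 ⇒ 24 = 10P ⇒ P = 2.4, q = 6.6.
%Δq = (6.6 − 9) / 9 × 100 = -26.67%.

-26.67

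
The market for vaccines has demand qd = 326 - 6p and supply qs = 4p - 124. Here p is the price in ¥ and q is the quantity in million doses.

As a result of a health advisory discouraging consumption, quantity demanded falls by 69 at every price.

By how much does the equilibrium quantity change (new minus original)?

-27.6

Solve the original market: 326 - 6p = 4p - 124, hence p = 45 and q = 56.
The shock moves the curves to qd = 257 - 6p and qs = 4p - 124.
Setting them equal: 257 - 6p = 4p - 124 → 381 = 10p, so p = 38.1 and q = 28.4.
Δq = 28.4 − 56 = -27.6.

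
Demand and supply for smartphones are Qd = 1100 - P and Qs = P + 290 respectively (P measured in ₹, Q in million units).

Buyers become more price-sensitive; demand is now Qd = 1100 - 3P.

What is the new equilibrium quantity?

492.5

Before the shock: 1100 - P = P + 290 ⇒ 810 = 2P ⇒ P = 405, Q = 695.
The new curves are Qd = 1100 - 3P (demand) and Qs = P + 290 (supply).
Setting them equal: 1100 - 3P = P + 290 → 810 = 4P, so P = 202.5 and Q = 492.5.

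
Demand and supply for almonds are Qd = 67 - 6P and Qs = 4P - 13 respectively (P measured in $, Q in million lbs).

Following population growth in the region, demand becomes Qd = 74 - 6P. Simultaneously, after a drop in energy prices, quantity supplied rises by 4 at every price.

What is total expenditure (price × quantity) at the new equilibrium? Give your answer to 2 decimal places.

200.86

Initially, 67 - 6P = 4P - 13, so 80 = 10P and P = 8, Q = 19.
The shock moves the curves to Qd = 74 - 6P and Qs = 4P - 9.
Clearing the new market: 74 - 6P = 4P - 9, so P = 8.3 and Q = 24.2.
New expenditure = 8.3 × 24.2 = 200.86.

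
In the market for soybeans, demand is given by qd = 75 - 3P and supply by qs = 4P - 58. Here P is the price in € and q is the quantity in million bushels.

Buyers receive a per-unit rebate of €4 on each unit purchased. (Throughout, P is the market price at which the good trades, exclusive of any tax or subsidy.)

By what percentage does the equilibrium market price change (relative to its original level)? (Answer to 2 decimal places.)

+9.02

Solve the original market: 75 - 3P = 4P - 58, hence P = 19 and q = 18.
Since buyers' out-of-pocket price is the market price minus the rebate, the effective demand curve becomes qd = 87 - 3P.
Clearing the new market: 87 - 3P = 4P - 58, so P = 145/7 ≈ 20.7143 and q = 174/7 ≈ 24.8571.
%ΔP = (20.7143 − 19) / 19 × 100 = +9.02%.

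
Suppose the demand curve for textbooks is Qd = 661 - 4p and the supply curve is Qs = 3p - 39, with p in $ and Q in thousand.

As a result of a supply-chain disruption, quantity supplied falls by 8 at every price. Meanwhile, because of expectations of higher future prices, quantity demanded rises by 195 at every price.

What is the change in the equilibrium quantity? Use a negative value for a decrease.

Before the shock: 661 - 4p = 3p - 39 ⇒ 700 = 7p ⇒ p = 100, Q = 261.
The new curves are Qd = 856 - 4p (demand) and Qs = 3p - 47 (supply).
New equilibrium: 856 - 4p = 3p - 47 ⇒ 903 = 7p ⇒ p = 129, Q = 340.
ΔQ = 340 − 261 = +79.

+79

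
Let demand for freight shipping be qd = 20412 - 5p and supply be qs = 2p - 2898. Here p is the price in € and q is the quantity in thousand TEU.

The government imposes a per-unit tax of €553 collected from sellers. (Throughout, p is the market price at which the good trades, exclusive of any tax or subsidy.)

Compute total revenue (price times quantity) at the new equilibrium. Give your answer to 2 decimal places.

10366336.00

Original equilibrium: 20412 - 5p = 2p - 2898 gives 23310 = 7p, so p = 3330 and q = 3762.
Since sellers keep the price net of the tax, the effective supply curve becomes qs = 2p - 4004.
Equate the new curves: 20412 - 5p = 2p - 4004, giving 24416 = 7p, p = 3488, q = 2972.
New expenditure = 3488 × 2972 = 10366336.00.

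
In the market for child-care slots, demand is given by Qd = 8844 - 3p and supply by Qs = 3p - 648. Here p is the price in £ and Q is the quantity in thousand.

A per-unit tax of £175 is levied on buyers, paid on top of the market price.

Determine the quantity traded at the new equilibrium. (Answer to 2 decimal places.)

3835.50

Original equilibrium: 8844 - 3p = 3p - 648 gives 9492 = 6p, so p = 1582 and Q = 4098.
Since buyers pay the price plus the tax, the effective demand curve becomes Qd = 8319 - 3p.
Equate the new curves: 8319 - 3p = 3p - 648, giving 8967 = 6p, p = 1494.5, Q = 3835.5.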